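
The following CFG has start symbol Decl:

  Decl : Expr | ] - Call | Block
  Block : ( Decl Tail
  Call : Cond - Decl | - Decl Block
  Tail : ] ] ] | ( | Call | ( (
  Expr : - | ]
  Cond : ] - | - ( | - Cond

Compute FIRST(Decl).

From Decl : Expr: add FIRST(Expr) = { -, ] }.
Decl : ] - Call contributes {]}.
From Decl : Block: add FIRST(Block) = { ( }.
Union: FIRST(Decl) = { (, -, ] }.

{ (, -, ] }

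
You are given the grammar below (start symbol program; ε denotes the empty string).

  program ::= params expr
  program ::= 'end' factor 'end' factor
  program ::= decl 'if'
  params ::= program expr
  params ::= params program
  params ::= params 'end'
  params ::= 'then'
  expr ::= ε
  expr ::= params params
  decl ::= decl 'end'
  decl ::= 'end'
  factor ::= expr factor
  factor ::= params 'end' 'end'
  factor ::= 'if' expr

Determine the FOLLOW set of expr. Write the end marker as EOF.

In program ::= params expr: expr is at the end, add FOLLOW(program) = { EOF, 'end', 'if', 'then' }.
In params ::= program expr: expr is at the end, add FOLLOW(params) = { EOF, 'end', 'if', 'then' }.
In factor ::= expr factor: add FIRST(factor) = { 'end', 'if', 'then' }.
In factor ::= 'if' expr: expr is at the end, add FOLLOW(factor) = { EOF, 'end', 'if', 'then' }.
Union: FOLLOW(expr) = { EOF, 'end', 'if', 'then' }.

{ EOF, 'end', 'if', 'then' }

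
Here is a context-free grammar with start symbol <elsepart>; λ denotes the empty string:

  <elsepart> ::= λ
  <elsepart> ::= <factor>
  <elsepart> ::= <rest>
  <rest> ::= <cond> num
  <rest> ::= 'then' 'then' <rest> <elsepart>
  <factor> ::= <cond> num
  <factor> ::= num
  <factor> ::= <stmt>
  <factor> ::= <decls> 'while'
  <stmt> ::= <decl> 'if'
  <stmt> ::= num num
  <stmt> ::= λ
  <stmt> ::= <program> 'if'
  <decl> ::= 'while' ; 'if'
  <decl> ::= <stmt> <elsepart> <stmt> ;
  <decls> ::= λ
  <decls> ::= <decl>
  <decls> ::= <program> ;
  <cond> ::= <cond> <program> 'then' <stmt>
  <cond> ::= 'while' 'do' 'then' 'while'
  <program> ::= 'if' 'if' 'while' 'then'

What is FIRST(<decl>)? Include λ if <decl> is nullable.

<decl> ::= 'while' ; 'if' contributes {'while'}.
From <decl> ::= <stmt> <elsepart> <stmt> ;: <stmt>, <elsepart>, <stmt> nullable, take FIRST(<stmt>) ∪ FIRST(<elsepart>) ∪ FIRST(<stmt>) ∪ {;} = { 'if', 'then', 'while', ;, num }.
Union: FIRST(<decl>) = { 'if', 'then', 'while', ;, num }.

{ 'if', 'then', 'while', ;, num }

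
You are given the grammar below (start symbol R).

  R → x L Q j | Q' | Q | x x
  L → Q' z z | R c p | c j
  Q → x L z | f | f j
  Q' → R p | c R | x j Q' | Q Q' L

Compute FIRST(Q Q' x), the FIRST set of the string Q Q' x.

{ f, x }

Add FIRST(Q) = { f, x }; Q is not nullable, stop.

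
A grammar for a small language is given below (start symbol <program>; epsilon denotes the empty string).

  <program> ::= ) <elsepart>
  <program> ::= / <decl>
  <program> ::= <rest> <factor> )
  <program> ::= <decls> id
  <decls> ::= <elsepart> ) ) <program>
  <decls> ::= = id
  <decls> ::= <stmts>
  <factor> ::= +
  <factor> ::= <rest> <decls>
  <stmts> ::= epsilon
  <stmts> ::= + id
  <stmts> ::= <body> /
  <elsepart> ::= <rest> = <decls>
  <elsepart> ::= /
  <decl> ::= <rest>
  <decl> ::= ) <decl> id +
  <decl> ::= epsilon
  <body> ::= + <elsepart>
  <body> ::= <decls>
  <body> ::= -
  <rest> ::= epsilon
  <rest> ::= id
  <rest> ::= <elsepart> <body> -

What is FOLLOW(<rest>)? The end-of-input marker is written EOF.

In <program> ::= <rest> <factor> ): add FIRST(<factor> )) = { ), +, -, /, =, id }.
In <factor> ::= <rest> <decls>: add FIRST(<decls>)\{epsilon} = { +, -, /, =, id }.
  Since <decls> is nullable, also add FOLLOW(<factor>) = { ) }.
In <elsepart> ::= <rest> = <decls>: add FIRST(= <decls>) = { = }.
In <decl> ::= <rest>: <rest> is at the end, add FOLLOW(<decl>) = { EOF, ), +, -, /, =, id }.
Union: FOLLOW(<rest>) = { EOF, ), +, -, /, =, id }.

{ EOF, ), +, -, /, =, id }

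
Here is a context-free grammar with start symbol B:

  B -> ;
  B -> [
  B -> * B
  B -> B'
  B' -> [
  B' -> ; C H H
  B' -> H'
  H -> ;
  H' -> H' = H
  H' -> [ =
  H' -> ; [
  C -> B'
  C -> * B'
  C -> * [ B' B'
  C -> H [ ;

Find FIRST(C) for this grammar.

{ *, ;, [ }

From C -> B': add FIRST(B') = { ;, [ }.
C -> * B' contributes {*}.
C -> * [ B' B' contributes {*}.
From C -> H [ ;: add FIRST(H) = { ; }.
Union: FIRST(C) = { *, ;, [ }.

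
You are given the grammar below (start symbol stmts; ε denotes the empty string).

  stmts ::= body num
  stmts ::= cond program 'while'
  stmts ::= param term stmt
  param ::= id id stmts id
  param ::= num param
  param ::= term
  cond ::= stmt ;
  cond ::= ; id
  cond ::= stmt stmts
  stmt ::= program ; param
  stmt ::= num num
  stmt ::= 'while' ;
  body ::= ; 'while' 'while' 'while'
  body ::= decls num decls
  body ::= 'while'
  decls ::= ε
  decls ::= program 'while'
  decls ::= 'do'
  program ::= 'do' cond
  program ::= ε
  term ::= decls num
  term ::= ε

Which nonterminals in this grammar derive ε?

{ decls, param, program, term }

Directly nullable (have an ε-production): decls, program, term.
param ::= term with every symbol nullable, so param is nullable.
No other nonterminal has a production whose RHS symbols are all nullable.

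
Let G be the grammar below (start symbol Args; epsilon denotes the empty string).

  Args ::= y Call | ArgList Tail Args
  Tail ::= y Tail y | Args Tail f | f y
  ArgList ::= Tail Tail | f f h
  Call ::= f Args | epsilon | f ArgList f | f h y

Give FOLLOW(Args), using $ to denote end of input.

{ $, f, y }

Args is the start symbol, so $ ∈ FOLLOW(Args).
In Args ::= ArgList Tail Args: Args is at the end, add FOLLOW(Args) = { $, f, y }.
In Tail ::= Args Tail f: add FIRST(Tail f) = { f, y }.
In Call ::= f Args: Args is at the end, add FOLLOW(Call) = { $, f, y }.
Union: FOLLOW(Args) = { $, f, y }.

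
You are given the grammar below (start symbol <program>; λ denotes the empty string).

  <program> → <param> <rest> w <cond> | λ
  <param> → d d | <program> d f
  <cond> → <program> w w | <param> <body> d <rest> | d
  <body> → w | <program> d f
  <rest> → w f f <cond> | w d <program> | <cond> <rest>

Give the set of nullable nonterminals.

{ <program> }

Directly nullable (have an λ-production): <program>.
No other nonterminal has a production whose RHS symbols are all nullable.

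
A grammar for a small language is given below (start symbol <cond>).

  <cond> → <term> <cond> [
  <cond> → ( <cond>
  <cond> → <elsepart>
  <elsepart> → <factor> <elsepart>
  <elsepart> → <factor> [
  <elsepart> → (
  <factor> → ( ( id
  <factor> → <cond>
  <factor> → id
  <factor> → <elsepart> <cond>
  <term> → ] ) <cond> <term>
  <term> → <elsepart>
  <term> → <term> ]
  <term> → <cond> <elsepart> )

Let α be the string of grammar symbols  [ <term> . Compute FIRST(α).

[ is a terminal; add {[} and stop.

{ [ }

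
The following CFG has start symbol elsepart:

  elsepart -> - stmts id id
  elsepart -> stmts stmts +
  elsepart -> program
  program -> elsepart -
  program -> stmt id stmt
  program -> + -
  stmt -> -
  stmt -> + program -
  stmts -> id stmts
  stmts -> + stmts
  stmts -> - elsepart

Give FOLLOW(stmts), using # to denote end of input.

{ +, -, id }

In elsepart -> - stmts id id: add FIRST(id id) = { id }.
In elsepart -> stmts stmts +: add FIRST(stmts +) = { +, -, id }.
In elsepart -> stmts stmts +: add FIRST(+) = { + }.
In stmts -> id stmts: stmts is at the end, add FOLLOW(stmts) = { +, -, id }.
In stmts -> + stmts: stmts is at the end, add FOLLOW(stmts) = { +, -, id }.
Union: FOLLOW(stmts) = { +, -, id }.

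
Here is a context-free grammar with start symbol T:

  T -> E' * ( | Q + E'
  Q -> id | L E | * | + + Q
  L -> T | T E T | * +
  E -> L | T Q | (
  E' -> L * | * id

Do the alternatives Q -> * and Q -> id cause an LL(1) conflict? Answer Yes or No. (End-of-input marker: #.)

FIRST(*) = { * } and FIRST(id) = { id }.
The FIRST sets are disjoint and neither alternative is nullable — no conflict.

No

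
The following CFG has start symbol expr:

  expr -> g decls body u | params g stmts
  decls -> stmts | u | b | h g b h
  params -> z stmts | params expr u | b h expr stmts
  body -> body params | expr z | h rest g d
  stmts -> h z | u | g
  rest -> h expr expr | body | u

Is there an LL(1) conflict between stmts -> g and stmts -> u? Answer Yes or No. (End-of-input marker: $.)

No

FIRST(g) = { g } and FIRST(u) = { u }.
The FIRST sets are disjoint and neither alternative is nullable — no conflict.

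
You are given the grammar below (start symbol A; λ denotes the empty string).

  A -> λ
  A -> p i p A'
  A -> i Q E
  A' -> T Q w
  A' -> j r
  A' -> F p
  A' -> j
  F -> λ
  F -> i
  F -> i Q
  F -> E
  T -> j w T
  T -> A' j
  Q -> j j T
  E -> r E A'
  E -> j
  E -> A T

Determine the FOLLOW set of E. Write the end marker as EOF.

In A -> i Q E: E is at the end, add FOLLOW(A) = { EOF, i, j, p, r }.
In F -> E: E is at the end, add FOLLOW(F) = { p }.
In E -> r E A': add FIRST(A') = { i, j, p, r }.
Union: FOLLOW(E) = { EOF, i, j, p, r }.

{ EOF, i, j, p, r }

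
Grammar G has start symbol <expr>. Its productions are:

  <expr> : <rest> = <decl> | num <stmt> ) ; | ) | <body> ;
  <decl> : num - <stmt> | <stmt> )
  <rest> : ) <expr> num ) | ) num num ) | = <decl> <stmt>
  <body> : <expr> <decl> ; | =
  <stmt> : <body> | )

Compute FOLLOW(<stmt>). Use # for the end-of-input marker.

In <expr> : num <stmt> ) ;: add FIRST() ;) = { ) }.
In <decl> : num - <stmt>: <stmt> is at the end, add FOLLOW(<decl>) = { #, ), ;, =, num }.
In <decl> : <stmt> ): add FIRST()) = { ) }.
In <rest> : = <decl> <stmt>: <stmt> is at the end, add FOLLOW(<rest>) = { = }.
Union: FOLLOW(<stmt>) = { #, ), ;, =, num }.

{ #, ), ;, =, num }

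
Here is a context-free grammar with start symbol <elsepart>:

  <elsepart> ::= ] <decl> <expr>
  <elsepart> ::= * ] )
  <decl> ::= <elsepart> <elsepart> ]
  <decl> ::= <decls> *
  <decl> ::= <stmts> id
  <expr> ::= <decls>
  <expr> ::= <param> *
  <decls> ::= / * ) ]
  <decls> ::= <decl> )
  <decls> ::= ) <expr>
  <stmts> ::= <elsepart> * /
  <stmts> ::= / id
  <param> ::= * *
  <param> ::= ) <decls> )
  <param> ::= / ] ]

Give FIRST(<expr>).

{ ), *, /, ] }

From <expr> ::= <decls>: add FIRST(<decls>) = { ), *, /, ] }.
From <expr> ::= <param> *: add FIRST(<param>) = { ), *, / }.
Union: FIRST(<expr>) = { ), *, /, ] }.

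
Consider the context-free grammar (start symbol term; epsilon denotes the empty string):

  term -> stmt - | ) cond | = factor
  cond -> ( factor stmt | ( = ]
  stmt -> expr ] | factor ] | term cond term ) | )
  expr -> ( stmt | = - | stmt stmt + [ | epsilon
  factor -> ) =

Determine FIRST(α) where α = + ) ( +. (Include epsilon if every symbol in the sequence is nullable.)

{ + }

+ is a terminal; add {+} and stop.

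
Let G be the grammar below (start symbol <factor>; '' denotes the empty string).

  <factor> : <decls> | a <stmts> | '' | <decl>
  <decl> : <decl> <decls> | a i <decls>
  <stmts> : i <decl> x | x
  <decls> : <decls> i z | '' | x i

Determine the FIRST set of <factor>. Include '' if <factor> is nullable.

From <factor> : <decls>: add FIRST(<decls>) = { i, x, '' } (including '' since <decls> is nullable).
<factor> : a <stmts> contributes {a}.
<factor> : '' contributes ''.
From <factor> : <decl>: add FIRST(<decl>) = { a }.
Union: FIRST(<factor>) = { a, i, x, '' }.

{ a, i, x, '' }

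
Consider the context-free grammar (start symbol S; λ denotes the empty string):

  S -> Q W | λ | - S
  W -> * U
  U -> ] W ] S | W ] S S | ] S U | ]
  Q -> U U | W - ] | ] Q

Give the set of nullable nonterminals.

{ S }

Directly nullable (have an λ-production): S.
No other nonterminal has a production whose RHS symbols are all nullable.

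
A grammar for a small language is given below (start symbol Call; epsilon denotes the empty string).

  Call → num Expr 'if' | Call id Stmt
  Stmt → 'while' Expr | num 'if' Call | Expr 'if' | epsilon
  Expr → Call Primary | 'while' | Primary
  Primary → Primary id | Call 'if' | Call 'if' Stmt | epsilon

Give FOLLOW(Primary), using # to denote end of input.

In Expr → Call Primary: Primary is at the end, add FOLLOW(Expr) = { #, 'if', id, num }.
In Expr → Primary: Primary is at the end, add FOLLOW(Expr) = { #, 'if', id, num }.
In Primary → Primary id: add FIRST(id) = { id }.
Union: FOLLOW(Primary) = { #, 'if', id, num }.

{ #, 'if', id, num }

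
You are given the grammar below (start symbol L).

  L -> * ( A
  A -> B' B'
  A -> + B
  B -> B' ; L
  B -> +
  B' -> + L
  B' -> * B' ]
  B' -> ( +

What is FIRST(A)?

{ (, *, + }

From A -> B' B': add FIRST(B') = { (, *, + }.
A -> + B contributes {+}.
Union: FIRST(A) = { (, *, + }.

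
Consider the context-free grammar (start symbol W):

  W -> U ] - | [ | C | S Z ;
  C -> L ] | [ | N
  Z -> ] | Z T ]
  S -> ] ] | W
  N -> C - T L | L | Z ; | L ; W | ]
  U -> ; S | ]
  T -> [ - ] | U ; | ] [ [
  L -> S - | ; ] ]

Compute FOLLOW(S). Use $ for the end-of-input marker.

{ -, ;, ] }

In W -> S Z ;: add FIRST(Z ;) = { ] }.
In U -> ; S: S is at the end, add FOLLOW(U) = { ;, ] }.
In L -> S -: add FIRST(-) = { - }.
Union: FOLLOW(S) = { -, ;, ] }.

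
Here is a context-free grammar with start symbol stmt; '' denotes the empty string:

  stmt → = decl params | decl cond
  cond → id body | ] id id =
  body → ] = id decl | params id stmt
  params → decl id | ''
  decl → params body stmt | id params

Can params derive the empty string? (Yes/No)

params has an ''-production, so params ⇒ ''.

Yes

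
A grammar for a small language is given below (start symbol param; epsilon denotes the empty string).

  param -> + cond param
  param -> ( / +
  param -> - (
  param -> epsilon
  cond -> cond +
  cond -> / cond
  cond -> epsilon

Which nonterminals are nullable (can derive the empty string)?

Directly nullable (have an epsilon-production): param, cond.

{ cond, param }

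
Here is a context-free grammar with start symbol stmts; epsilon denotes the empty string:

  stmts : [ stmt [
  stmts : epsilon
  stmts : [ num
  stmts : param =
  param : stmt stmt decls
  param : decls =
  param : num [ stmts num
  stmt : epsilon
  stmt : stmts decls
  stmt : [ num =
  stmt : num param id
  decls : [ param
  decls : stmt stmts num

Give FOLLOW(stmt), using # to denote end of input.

In stmts : [ stmt [: add FIRST([) = { [ }.
In param : stmt stmt decls: add FIRST(stmt decls) = { [, num }.
In param : stmt stmt decls: add FIRST(decls) = { [, num }.
In decls : stmt stmts num: add FIRST(stmts num) = { [, num }.
Union: FOLLOW(stmt) = { [, num }.

{ [, num }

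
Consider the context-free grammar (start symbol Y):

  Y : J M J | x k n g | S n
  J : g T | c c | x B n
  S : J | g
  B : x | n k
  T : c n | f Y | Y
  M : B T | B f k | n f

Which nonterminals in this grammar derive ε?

{ } (none)

No nonterminal has an empty production or an RHS whose symbols are all nullable.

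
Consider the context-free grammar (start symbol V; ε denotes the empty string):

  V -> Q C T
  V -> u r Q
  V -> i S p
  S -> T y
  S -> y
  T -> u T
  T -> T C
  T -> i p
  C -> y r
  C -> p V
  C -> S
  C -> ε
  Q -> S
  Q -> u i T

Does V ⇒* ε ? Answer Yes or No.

No

Nullable nonterminals: C.
No production of V has an RHS whose symbols are all nullable, so V is not nullable.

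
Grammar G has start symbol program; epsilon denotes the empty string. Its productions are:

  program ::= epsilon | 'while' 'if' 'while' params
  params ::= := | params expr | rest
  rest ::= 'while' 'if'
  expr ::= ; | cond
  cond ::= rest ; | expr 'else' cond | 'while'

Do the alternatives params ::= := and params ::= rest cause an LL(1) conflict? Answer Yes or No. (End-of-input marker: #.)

No

FIRST(:=) = { := } and FIRST(rest) = { 'while' }.
The FIRST sets are disjoint and neither alternative is nullable — no conflict.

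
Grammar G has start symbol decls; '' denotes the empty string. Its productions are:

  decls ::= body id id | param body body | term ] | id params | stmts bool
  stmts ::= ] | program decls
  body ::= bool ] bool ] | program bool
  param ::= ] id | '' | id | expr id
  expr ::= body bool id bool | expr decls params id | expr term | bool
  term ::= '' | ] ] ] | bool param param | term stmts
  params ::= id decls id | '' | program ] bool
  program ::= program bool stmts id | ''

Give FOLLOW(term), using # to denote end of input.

In decls ::= term ]: add FIRST(]) = { ] }.
In expr ::= expr term: term is at the end, add FOLLOW(expr) = { ], bool, id }.
In term ::= term stmts: add FIRST(stmts) = { ], bool, id }.
Union: FOLLOW(term) = { ], bool, id }.

{ ], bool, id }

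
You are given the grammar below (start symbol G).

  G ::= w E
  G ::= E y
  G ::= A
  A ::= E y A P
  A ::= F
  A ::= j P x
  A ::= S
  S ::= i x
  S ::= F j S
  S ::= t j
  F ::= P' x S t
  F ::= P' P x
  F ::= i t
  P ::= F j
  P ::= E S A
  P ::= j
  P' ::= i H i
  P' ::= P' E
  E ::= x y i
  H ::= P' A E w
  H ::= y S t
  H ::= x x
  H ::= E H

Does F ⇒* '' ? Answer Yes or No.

No

No nonterminal in this grammar is nullable.
No production of F has an RHS whose symbols are all nullable, so F is not nullable.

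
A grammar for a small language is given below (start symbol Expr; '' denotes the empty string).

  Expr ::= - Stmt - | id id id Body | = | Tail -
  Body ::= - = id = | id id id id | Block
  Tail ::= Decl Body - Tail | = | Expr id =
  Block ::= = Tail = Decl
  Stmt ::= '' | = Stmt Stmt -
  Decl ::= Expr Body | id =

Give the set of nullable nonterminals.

{ Stmt }

Directly nullable (have an ''-production): Stmt.
No other nonterminal has a production whose RHS symbols are all nullable.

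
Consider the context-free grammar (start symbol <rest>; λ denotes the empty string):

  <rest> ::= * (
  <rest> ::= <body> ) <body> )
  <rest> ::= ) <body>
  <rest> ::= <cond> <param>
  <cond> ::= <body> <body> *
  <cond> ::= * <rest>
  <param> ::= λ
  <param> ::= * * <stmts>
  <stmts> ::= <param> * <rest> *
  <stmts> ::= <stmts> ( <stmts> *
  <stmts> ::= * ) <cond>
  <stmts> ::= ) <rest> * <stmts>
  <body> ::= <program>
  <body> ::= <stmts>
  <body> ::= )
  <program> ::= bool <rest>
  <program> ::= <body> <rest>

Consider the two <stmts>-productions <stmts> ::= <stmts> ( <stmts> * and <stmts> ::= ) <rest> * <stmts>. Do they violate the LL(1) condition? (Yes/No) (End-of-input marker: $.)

Yes

FIRST(<stmts> ( <stmts> *) = { ), * } and FIRST() <rest> * <stmts>) = { ) }.
Both contain ), so the two alternatives are not disjoint — LL(1) conflict.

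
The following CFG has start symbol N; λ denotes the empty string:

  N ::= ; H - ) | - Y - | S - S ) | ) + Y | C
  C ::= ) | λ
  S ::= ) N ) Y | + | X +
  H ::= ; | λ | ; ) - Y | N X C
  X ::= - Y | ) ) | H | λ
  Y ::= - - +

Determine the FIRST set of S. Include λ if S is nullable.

{ ), +, -, ; }

S ::= ) N ) Y contributes {)}.
S ::= + contributes {+}.
From S ::= X +: X nullable, take FIRST(X) ∪ {+} = { ), +, -, ; }.
Union: FIRST(S) = { ), +, -, ; }.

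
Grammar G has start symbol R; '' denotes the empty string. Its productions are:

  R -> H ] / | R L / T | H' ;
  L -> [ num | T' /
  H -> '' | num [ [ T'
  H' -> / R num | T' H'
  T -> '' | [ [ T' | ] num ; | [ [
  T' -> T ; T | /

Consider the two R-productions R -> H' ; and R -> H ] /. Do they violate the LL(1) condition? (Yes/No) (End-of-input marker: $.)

FIRST(H' ;) = { /, ;, [, ] } and FIRST(H ] /) = { ], num }.
Both contain ], so the two alternatives are not disjoint — LL(1) conflict.

Yes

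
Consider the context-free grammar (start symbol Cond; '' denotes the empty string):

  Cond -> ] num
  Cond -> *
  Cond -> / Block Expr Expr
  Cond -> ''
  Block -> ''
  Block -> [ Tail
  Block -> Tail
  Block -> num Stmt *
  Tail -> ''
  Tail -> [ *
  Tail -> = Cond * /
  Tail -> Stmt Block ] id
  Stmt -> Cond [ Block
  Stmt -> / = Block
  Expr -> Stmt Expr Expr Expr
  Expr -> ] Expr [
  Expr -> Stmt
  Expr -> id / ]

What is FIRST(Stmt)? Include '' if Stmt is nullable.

{ *, /, [, ] }

From Stmt -> Cond [ Block: Cond nullable, take FIRST(Cond) ∪ {[} = { *, /, [, ] }.
Stmt -> / = Block contributes {/}.
Union: FIRST(Stmt) = { *, /, [, ] }.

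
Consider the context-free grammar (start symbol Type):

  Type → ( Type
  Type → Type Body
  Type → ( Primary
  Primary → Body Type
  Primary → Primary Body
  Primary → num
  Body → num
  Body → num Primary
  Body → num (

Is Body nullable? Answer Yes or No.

No nonterminal in this grammar is nullable.
No production of Body has an RHS whose symbols are all nullable, so Body is not nullable.

No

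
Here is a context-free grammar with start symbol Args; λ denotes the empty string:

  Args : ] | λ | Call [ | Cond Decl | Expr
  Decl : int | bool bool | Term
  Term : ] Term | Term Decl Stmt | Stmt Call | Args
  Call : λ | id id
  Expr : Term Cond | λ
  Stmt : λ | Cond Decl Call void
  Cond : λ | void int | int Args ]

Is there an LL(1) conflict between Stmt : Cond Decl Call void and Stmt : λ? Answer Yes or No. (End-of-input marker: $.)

Yes

FIRST(Cond Decl Call void) = { [, ], bool, id, int, void } and FIRST(λ) = { λ }.
The second alternative is nullable and FOLLOW(Stmt) = { $, [, ], bool, id, int, void } shares [ with FIRST of the first — conflict.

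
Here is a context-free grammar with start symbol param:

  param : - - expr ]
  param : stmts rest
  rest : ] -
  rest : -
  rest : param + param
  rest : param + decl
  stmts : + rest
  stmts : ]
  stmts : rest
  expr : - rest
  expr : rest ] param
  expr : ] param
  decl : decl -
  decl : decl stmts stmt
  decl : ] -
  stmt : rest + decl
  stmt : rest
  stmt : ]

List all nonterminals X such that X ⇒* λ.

{ } (none)

No nonterminal has an empty production or an RHS whose symbols are all nullable.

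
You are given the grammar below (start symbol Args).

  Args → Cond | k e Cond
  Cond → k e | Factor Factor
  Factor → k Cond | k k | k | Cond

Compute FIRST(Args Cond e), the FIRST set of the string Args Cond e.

{ k }

Add FIRST(Args) = { k }; Args is not nullable, stop.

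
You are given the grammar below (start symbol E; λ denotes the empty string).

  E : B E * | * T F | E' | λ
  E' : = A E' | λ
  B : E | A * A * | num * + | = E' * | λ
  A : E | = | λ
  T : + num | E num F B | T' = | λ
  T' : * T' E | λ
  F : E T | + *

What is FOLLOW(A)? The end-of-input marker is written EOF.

In E' : = A E': add FIRST(E')\{λ} = { = }.
  Since E' is nullable, also add FOLLOW(E') = { EOF, *, +, =, num }.
In B : A * A *: add FIRST(* A *) = { * }.
In B : A * A *: add FIRST(*) = { * }.
Union: FOLLOW(A) = { EOF, *, +, =, num }.

{ EOF, *, +, =, num }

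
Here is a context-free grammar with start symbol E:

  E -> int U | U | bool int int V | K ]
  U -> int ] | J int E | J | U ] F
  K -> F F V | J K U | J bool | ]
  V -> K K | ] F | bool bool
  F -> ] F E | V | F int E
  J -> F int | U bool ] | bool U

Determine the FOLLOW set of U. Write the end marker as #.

{ #, ], bool, int }

In E -> int U: U is at the end, add FOLLOW(E) = { #, ], bool, int }.
In E -> U: U is at the end, add FOLLOW(E) = { #, ], bool, int }.
In U -> U ] F: add FIRST(] F) = { ] }.
In K -> J K U: U is at the end, add FOLLOW(K) = { #, ], bool, int }.
In J -> U bool ]: add FIRST(bool ]) = { bool }.
In J -> bool U: U is at the end, add FOLLOW(J) = { #, ], bool, int }.
Union: FOLLOW(U) = { #, ], bool, int }.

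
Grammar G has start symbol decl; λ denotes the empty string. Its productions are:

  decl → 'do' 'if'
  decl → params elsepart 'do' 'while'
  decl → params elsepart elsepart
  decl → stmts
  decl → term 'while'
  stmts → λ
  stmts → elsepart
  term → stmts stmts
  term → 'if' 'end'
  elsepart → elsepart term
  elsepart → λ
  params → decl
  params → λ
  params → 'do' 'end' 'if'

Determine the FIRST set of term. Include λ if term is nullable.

{ 'if', λ }

From term → stmts stmts: stmts, stmts nullable, take FIRST(stmts) ∪ FIRST(stmts) = { 'if' }; also λ since the whole RHS is nullable.
term → 'if' 'end' contributes {'if'}.
Union: FIRST(term) = { 'if', λ }.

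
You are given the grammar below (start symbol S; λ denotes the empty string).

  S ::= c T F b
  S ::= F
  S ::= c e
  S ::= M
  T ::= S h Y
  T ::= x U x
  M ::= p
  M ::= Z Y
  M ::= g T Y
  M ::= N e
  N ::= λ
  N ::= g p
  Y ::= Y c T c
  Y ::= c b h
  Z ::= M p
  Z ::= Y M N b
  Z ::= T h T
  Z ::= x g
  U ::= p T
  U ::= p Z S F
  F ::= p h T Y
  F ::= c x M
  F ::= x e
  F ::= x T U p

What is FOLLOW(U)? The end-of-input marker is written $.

{ p, x }

In T ::= x U x: add FIRST(x) = { x }.
In F ::= x T U p: add FIRST(p) = { p }.
Union: FOLLOW(U) = { p, x }.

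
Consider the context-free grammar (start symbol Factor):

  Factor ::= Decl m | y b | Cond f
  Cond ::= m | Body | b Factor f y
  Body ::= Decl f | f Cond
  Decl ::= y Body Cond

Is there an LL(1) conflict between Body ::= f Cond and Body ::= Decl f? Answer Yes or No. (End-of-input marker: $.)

FIRST(f Cond) = { f } and FIRST(Decl f) = { y }.
The FIRST sets are disjoint and neither alternative is nullable — no conflict.

No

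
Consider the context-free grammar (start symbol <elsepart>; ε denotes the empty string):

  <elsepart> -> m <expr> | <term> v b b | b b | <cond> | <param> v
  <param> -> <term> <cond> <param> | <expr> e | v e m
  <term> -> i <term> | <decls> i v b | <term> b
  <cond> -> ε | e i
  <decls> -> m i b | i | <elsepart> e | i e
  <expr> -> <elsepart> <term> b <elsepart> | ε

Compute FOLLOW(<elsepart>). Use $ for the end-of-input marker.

<elsepart> is the start symbol, so $ ∈ FOLLOW(<elsepart>).
In <decls> -> <elsepart> e: add FIRST(e) = { e }.
In <expr> -> <elsepart> <term> b <elsepart>: add FIRST(<term> b <elsepart>) = { b, e, i, m, v }.
In <expr> -> <elsepart> <term> b <elsepart>: <elsepart> is at the end, add FOLLOW(<expr>) = { $, b, e, i, m, v }.
Union: FOLLOW(<elsepart>) = { $, b, e, i, m, v }.

{ $, b, e, i, m, v }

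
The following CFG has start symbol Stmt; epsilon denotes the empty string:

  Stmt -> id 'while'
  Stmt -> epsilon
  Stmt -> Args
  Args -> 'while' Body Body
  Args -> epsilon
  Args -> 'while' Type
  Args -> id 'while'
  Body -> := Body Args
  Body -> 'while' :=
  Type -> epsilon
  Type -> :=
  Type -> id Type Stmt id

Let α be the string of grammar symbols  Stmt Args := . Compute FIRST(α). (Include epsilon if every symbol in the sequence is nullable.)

{ 'while', :=, id }

Add FIRST(Stmt)\{epsilon} = { 'while', id }; Stmt is nullable, continue.
Add FIRST(Args)\{epsilon} = { 'while', id }; Args is nullable, continue.
:= is a terminal; add {:=} and stop.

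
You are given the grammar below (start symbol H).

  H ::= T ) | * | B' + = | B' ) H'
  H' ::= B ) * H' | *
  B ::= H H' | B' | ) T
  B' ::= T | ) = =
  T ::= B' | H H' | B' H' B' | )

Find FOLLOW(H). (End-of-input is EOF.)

H is the start symbol, so EOF ∈ FOLLOW(H).
In B ::= H H': add FIRST(H') = { ), * }.
In T ::= H H': add FIRST(H') = { ), * }.
Union: FOLLOW(H) = { EOF, ), * }.

{ EOF, ), * }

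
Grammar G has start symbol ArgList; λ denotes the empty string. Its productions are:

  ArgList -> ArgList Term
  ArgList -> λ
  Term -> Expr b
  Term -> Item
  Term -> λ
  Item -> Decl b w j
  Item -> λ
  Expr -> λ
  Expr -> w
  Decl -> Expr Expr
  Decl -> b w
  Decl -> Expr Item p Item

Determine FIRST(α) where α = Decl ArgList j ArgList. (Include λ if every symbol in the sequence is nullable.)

Add FIRST(Decl)\{λ} = { b, p, w }; Decl is nullable, continue.
Add FIRST(ArgList)\{λ} = { b, p, w }; ArgList is nullable, continue.
j is a terminal; add {j} and stop.

{ b, j, p, w }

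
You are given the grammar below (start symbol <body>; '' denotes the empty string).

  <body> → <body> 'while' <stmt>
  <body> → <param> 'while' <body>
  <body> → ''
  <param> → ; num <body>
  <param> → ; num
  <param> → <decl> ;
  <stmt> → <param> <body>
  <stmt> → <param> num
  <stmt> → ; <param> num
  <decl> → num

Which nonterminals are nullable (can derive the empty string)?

{ <body> }

Directly nullable (have an ''-production): <body>.
No other nonterminal has a production whose RHS symbols are all nullable.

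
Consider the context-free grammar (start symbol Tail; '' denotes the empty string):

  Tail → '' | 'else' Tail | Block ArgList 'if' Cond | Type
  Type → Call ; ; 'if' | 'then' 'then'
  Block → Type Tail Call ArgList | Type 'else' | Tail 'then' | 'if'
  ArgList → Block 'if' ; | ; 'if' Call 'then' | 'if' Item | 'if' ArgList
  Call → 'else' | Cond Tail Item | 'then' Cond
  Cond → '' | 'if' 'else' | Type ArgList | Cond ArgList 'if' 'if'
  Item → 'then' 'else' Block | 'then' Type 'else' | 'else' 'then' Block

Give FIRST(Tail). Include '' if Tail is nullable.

{ 'else', 'if', 'then', ;, '' }

Tail → '' contributes ''.
Tail → 'else' Tail contributes {'else'}.
From Tail → Block ArgList 'if' Cond: add FIRST(Block) = { 'else', 'if', 'then', ; }.
From Tail → Type: add FIRST(Type) = { 'else', 'if', 'then', ; }.
Union: FIRST(Tail) = { 'else', 'if', 'then', ;, '' }.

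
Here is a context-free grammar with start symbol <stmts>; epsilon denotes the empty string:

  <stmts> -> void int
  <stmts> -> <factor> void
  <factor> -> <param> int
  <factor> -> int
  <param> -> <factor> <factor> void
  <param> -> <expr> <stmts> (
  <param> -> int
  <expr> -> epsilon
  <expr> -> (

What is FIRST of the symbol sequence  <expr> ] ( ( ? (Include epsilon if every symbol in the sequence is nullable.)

Add FIRST(<expr>)\{epsilon} = { ( }; <expr> is nullable, continue.
] is a terminal; add {]} and stop.

{ (, ] }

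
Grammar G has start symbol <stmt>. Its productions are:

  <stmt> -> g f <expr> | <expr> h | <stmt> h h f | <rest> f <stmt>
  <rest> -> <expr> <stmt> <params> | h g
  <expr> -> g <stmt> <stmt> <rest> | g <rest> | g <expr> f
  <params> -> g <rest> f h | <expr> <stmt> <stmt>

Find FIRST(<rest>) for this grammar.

{ g, h }

From <rest> -> <expr> <stmt> <params>: add FIRST(<expr>) = { g }.
<rest> -> h g contributes {h}.
Union: FIRST(<rest>) = { g, h }.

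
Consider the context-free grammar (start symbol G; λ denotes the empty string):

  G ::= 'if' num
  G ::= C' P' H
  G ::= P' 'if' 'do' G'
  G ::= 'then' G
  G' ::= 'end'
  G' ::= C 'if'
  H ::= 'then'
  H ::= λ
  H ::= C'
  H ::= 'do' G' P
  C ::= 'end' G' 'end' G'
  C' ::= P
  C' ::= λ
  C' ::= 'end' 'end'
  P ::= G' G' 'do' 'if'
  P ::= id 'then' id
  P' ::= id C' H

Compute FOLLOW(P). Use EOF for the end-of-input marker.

{ EOF, 'do', 'end', 'if', 'then', id }

In H ::= 'do' G' P: P is at the end, add FOLLOW(H) = { EOF, 'do', 'end', 'if', 'then', id }.
In C' ::= P: P is at the end, add FOLLOW(C') = { EOF, 'do', 'end', 'if', 'then', id }.
Union: FOLLOW(P) = { EOF, 'do', 'end', 'if', 'then', id }.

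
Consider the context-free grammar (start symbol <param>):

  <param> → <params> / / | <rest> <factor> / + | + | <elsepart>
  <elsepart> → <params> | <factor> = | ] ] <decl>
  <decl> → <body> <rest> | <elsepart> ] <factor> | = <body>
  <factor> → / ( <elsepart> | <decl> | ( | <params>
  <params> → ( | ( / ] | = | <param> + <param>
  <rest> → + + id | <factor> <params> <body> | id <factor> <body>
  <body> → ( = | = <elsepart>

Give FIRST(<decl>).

From <decl> → <body> <rest>: add FIRST(<body>) = { (, = }.
From <decl> → <elsepart> ] <factor>: add FIRST(<elsepart>) = { (, +, /, =, ], id }.
<decl> → = <body> contributes {=}.
Union: FIRST(<decl>) = { (, +, /, =, ], id }.

{ (, +, /, =, ], id }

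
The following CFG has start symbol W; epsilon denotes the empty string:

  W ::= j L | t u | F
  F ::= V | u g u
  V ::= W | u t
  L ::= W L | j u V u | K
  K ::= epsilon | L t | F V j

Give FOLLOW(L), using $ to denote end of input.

{ $, j, t, u }

In W ::= j L: L is at the end, add FOLLOW(W) = { $, j, t, u }.
In L ::= W L: L is at the end, add FOLLOW(L) = { $, j, t, u }.
In K ::= L t: add FIRST(t) = { t }.
Union: FOLLOW(L) = { $, j, t, u }.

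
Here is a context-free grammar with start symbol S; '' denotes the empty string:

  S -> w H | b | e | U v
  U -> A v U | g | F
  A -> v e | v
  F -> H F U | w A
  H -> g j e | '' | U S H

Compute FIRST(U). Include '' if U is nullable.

From U -> A v U: add FIRST(A) = { v }.
U -> g contributes {g}.
From U -> F: add FIRST(F) = { g, v, w }.
Union: FIRST(U) = { g, v, w }.

{ g, v, w }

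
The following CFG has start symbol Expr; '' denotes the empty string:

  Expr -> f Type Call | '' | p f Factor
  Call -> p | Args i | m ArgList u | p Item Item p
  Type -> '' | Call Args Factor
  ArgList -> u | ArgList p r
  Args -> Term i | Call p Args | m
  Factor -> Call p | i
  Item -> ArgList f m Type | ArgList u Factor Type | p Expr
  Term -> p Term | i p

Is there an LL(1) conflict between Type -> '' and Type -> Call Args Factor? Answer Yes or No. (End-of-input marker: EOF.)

Yes

FIRST('') = { '' } and FIRST(Call Args Factor) = { i, m, p }.
The first alternative is nullable and FOLLOW(Type) = { i, m, p, u } shares i with FIRST of the second — conflict.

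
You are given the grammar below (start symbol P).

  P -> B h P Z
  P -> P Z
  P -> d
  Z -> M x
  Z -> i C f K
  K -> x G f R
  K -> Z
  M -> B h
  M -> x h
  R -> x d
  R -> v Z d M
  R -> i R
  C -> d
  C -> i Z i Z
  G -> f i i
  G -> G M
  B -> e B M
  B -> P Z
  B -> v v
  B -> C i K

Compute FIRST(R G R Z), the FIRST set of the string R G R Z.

Add FIRST(R) = { i, v, x }; R is not nullable, stop.

{ i, v, x }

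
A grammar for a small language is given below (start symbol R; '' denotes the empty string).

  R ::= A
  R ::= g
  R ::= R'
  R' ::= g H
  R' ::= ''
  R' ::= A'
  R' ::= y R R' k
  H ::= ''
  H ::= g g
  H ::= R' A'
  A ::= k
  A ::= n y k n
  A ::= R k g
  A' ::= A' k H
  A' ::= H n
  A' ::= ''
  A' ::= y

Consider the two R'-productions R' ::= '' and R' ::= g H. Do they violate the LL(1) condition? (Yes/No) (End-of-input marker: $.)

Yes

FIRST('') = { '' } and FIRST(g H) = { g }.
The first alternative is nullable and FOLLOW(R') = { $, g, k, n, y } shares g with FIRST of the second — conflict.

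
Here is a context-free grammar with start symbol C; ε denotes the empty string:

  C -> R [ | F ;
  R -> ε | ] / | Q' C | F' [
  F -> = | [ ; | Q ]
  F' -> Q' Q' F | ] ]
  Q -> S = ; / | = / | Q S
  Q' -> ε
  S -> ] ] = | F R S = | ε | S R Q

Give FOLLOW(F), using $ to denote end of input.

In C -> F ;: add FIRST(;) = { ; }.
In F' -> Q' Q' F: F is at the end, add FOLLOW(F') = { [ }.
In S -> F R S =: add FIRST(R S =) = { =, [, ] }.
Union: FOLLOW(F) = { ;, =, [, ] }.

{ ;, =, [, ] }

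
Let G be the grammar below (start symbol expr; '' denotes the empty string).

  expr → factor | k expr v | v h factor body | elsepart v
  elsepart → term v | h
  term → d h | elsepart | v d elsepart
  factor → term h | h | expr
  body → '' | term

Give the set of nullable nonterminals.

Directly nullable (have an ''-production): body.
No other nonterminal has a production whose RHS symbols are all nullable.

{ body }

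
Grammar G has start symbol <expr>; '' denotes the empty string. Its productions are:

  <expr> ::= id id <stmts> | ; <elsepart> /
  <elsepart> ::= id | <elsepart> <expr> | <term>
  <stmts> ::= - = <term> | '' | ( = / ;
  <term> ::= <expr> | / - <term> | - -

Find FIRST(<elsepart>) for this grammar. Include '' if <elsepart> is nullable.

{ -, /, ;, id }

<elsepart> ::= id contributes {id}.
From <elsepart> ::= <elsepart> <expr>: add FIRST(<elsepart>) = { -, /, ;, id }.
From <elsepart> ::= <term>: add FIRST(<term>) = { -, /, ;, id }.
Union: FIRST(<elsepart>) = { -, /, ;, id }.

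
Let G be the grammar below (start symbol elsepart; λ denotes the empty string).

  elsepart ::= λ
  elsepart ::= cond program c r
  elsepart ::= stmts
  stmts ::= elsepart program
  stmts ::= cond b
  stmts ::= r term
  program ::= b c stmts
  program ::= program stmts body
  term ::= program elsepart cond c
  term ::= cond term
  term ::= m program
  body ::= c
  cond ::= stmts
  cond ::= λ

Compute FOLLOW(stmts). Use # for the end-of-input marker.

{ #, b, c, m, r }

In elsepart ::= stmts: stmts is at the end, add FOLLOW(elsepart) = { #, b, c, r }.
In program ::= b c stmts: stmts is at the end, add FOLLOW(program) = { #, b, c, m, r }.
In program ::= program stmts body: add FIRST(body) = { c }.
In cond ::= stmts: stmts is at the end, add FOLLOW(cond) = { b, c, m, r }.
Union: FOLLOW(stmts) = { #, b, c, m, r }.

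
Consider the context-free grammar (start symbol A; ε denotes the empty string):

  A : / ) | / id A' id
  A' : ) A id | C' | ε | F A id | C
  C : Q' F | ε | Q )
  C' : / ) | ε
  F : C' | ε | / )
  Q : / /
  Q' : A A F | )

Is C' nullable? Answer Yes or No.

C' has an ε-production, so C' ⇒ ε.

Yes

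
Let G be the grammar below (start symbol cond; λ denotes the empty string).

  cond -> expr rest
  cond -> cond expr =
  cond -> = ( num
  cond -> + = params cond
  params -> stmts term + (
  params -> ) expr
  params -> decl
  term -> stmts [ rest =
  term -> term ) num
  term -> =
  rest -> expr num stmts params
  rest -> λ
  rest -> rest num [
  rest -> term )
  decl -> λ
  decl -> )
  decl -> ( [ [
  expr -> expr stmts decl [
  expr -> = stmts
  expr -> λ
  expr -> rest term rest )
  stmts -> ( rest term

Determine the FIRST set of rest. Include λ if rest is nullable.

{ (, =, num, λ }

From rest -> expr num stmts params: expr nullable, take FIRST(expr) ∪ {num} = { (, =, num }.
rest -> λ contributes λ.
From rest -> rest num [: rest nullable, take FIRST(rest) ∪ {num} = { (, =, num }.
From rest -> term ): add FIRST(term) = { (, = }.
Union: FIRST(rest) = { (, =, num, λ }.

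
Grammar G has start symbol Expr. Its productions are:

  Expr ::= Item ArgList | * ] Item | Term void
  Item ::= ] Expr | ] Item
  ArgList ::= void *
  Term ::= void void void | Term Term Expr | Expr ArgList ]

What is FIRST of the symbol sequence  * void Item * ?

{ * }

* is a terminal; add {*} and stop.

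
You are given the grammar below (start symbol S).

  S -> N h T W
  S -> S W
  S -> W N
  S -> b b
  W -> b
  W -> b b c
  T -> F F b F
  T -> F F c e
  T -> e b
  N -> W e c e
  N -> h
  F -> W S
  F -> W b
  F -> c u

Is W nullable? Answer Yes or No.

No

No nonterminal in this grammar is nullable.
No production of W has an RHS whose symbols are all nullable, so W is not nullable.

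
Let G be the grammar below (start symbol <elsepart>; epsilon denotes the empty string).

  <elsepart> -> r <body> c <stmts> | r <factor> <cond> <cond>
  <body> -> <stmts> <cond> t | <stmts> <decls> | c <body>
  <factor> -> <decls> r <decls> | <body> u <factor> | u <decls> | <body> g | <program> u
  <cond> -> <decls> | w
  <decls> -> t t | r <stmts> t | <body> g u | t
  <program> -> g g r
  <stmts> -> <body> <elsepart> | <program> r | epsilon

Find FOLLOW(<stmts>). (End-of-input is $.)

{ $, c, g, r, t, w }

In <elsepart> -> r <body> c <stmts>: <stmts> is at the end, add FOLLOW(<elsepart>) = { $, c, g, r, t, w }.
In <body> -> <stmts> <cond> t: add FIRST(<cond> t) = { c, g, r, t, w }.
In <body> -> <stmts> <decls>: add FIRST(<decls>) = { c, g, r, t, w }.
In <decls> -> r <stmts> t: add FIRST(t) = { t }.
Union: FOLLOW(<stmts>) = { $, c, g, r, t, w }.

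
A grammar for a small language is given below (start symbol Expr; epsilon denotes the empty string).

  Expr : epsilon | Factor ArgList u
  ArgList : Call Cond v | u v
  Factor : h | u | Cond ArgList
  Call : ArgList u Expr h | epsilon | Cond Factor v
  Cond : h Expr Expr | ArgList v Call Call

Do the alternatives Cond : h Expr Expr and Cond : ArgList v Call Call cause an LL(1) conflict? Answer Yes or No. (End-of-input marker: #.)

FIRST(h Expr Expr) = { h } and FIRST(ArgList v Call Call) = { h, u }.
Both contain h, so the two alternatives are not disjoint — LL(1) conflict.

Yes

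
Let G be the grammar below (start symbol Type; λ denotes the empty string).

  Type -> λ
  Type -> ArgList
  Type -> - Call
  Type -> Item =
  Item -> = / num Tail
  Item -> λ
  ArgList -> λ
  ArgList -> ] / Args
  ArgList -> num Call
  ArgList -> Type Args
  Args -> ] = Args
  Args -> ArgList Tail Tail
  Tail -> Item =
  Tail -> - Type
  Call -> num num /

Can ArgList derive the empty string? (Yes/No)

ArgList has an λ-production, so ArgList ⇒ λ.

Yes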